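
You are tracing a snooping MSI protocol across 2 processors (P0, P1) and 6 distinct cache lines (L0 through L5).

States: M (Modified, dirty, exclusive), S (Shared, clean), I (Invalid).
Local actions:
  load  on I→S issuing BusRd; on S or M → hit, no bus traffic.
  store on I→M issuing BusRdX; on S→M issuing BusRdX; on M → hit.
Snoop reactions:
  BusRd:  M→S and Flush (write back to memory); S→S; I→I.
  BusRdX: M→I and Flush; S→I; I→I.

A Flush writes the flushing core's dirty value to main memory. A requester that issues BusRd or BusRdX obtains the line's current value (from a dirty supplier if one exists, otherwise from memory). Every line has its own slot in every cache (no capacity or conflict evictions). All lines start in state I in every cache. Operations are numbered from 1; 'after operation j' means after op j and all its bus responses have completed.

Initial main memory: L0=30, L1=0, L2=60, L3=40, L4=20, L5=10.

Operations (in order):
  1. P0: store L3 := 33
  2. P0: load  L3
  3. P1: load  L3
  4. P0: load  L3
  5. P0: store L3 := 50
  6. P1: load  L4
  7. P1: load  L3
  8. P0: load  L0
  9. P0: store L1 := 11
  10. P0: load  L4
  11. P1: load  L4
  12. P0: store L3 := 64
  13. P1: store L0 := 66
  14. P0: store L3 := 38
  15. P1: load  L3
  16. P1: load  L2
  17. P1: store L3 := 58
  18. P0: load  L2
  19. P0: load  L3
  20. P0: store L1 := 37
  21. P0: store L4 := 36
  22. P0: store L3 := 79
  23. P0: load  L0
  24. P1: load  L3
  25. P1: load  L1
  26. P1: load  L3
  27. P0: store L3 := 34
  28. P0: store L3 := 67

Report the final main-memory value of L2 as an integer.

[1] P0: store L3 := 33 | P0:M(33), P1:I | bus: BusRdX
[2] P0: load  L3 | P0:M(33), P1:I | bus: none
[3] P1: load  L3 | P0:S(33), P1:S(33) | bus: BusRd,Flush
[4] P0: load  L3 | P0:S(33), P1:S(33) | bus: none
[5] P0: store L3 := 50 | P0:M(50), P1:I | bus: BusRdX
[6] P1: load  L4 | P0:I, P1:S(20) | bus: BusRd
[7] P1: load  L3 | P0:S(50), P1:S(50) | bus: BusRd,Flush
[8] P0: load  L0 | P0:S(30), P1:I | bus: BusRd
[9] P0: store L1 := 11 | P0:M(11), P1:I | bus: BusRdX
[10] P0: load  L4 | P0:S(20), P1:S(20) | bus: BusRd
[11] P1: load  L4 | P0:S(20), P1:S(20) | bus: none
[12] P0: store L3 := 64 | P0:M(64), P1:I | bus: BusRdX
[13] P1: store L0 := 66 | P0:I, P1:M(66) | bus: BusRdX
[14] P0: store L3 := 38 | P0:M(38), P1:I | bus: none
[15] P1: load  L3 | P0:S(38), P1:S(38) | bus: BusRd,Flush
[16] P1: load  L2 | P0:I, P1:S(60) | bus: BusRd
[17] P1: store L3 := 58 | P0:I, P1:M(58) | bus: BusRdX
[18] P0: load  L2 | P0:S(60), P1:S(60) | bus: BusRd
[19] P0: load  L3 | P0:S(58), P1:S(58) | bus: BusRd,Flush
[20] P0: store L1 := 37 | P0:M(37), P1:I | bus: none
[21] P0: store L4 := 36 | P0:M(36), P1:I | bus: BusRdX
[22] P0: store L3 := 79 | P0:M(79), P1:I | bus: BusRdX
[23] P0: load  L0 | P0:S(66), P1:S(66) | bus: BusRd,Flush
[24] P1: load  L3 | P0:S(79), P1:S(79) | bus: BusRd,Flush
[25] P1: load  L1 | P0:S(37), P1:S(37) | bus: BusRd,Flush
[26] P1: load  L3 | P0:S(79), P1:S(79) | bus: none
[27] P0: store L3 := 34 | P0:M(34), P1:I | bus: BusRdX
[28] P0: store L3 := 67 | P0:M(67), P1:I | bus: none

memory[L2] = 60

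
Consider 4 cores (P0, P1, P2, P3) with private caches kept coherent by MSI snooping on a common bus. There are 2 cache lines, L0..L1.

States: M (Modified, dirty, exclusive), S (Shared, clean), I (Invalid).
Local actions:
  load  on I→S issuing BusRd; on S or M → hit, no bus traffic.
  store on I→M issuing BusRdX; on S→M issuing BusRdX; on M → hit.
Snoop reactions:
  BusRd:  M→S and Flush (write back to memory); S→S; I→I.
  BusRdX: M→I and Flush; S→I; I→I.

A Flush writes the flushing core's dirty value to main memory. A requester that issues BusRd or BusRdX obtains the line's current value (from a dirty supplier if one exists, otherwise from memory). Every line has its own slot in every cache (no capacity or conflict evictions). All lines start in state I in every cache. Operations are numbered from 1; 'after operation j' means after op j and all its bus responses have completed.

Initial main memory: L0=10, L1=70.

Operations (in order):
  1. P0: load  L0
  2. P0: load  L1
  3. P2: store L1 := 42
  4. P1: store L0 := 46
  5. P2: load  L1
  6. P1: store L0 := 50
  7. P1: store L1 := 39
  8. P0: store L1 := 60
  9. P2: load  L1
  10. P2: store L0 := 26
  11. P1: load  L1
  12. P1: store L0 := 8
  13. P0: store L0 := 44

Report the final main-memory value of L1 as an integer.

1. P0: load  L0  bus=[BusRd]  L0: P0=S P1=I P2=I P3=I  mem[L0]=10
2. P0: load  L1  bus=[BusRd]  L1: P0=S P1=I P2=I P3=I  mem[L1]=70
3. P2: store L1 := 42  bus=[BusRdX]  L1: P0=I P1=I P2=M P3=I  mem[L1]=70
4. P1: store L0 := 46  bus=[BusRdX]  L0: P0=I P1=M P2=I P3=I  mem[L0]=10
5. P2: load  L1  bus=[-]  L1: P0=I P1=I P2=M P3=I  mem[L1]=70
6. P1: store L0 := 50  bus=[-]  L0: P0=I P1=M P2=I P3=I  mem[L0]=10
7. P1: store L1 := 39  bus=[BusRdX,Flush]  L1: P0=I P1=M P2=I P3=I  mem[L1]=42
8. P0: store L1 := 60  bus=[BusRdX,Flush]  L1: P0=M P1=I P2=I P3=I  mem[L1]=39
9. P2: load  L1  bus=[BusRd,Flush]  L1: P0=S P1=I P2=S P3=I  mem[L1]=60
10. P2: store L0 := 26  bus=[BusRdX,Flush]  L0: P0=I P1=I P2=M P3=I  mem[L0]=50
11. P1: load  L1  bus=[BusRd]  L1: P0=S P1=S P2=S P3=I  mem[L1]=60
12. P1: store L0 := 8  bus=[BusRdX,Flush]  L0: P0=I P1=M P2=I P3=I  mem[L0]=26
13. P0: store L0 := 44  bus=[BusRdX,Flush]  L0: P0=M P1=I P2=I P3=I  mem[L0]=8

memory[L1] = 60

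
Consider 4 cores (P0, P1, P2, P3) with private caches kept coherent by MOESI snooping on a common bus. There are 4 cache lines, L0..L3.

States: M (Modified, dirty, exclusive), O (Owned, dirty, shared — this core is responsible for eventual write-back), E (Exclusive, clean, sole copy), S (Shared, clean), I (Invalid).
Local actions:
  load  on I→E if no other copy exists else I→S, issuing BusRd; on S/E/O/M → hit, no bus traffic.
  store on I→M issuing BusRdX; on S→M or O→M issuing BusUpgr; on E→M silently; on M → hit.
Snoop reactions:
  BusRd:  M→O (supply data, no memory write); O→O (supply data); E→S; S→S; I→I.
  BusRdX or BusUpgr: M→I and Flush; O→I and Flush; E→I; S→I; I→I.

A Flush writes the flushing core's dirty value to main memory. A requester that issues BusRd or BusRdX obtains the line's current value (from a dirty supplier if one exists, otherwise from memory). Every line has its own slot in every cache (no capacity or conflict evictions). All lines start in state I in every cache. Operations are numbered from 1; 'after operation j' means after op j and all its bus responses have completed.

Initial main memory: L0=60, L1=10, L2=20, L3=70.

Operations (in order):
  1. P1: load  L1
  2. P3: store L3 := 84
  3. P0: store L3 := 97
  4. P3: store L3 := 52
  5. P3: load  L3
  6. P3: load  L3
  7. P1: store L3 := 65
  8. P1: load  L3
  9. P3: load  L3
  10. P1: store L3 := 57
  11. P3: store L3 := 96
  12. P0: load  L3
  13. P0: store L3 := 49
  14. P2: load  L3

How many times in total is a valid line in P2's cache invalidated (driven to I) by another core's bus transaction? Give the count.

  op1 P1: load  L1 → I/E/I/I on L1; bus BusRd; mem=10
  op2 P3: store L3 := 84 → I/I/I/M on L3; bus BusRdX; mem=70
  op3 P0: store L3 := 97 → M/I/I/I on L3; bus BusRdX Flush; mem=84
  op4 P3: store L3 := 52 → I/I/I/M on L3; bus BusRdX Flush; mem=97
  op5 P3: load  L3 → I/I/I/M on L3; bus (none); mem=97
  op6 P3: load  L3 → I/I/I/M on L3; bus (none); mem=97
  op7 P1: store L3 := 65 → I/M/I/I on L3; bus BusRdX Flush; mem=52
  op8 P1: load  L3 → I/M/I/I on L3; bus (none); mem=52
  op9 P3: load  L3 → I/O/I/S on L3; bus BusRd; mem=52
  op10 P1: store L3 := 57 → I/M/I/I on L3; bus BusUpgr; mem=52
  op11 P3: store L3 := 96 → I/I/I/M on L3; bus BusRdX Flush; mem=57
  op12 P0: load  L3 → S/I/I/O on L3; bus BusRd; mem=57
  op13 P0: store L3 := 49 → M/I/I/I on L3; bus BusUpgr Flush; mem=96
  op14 P2: load  L3 → O/I/S/I on L3; bus BusRd; mem=96

invalidations = 0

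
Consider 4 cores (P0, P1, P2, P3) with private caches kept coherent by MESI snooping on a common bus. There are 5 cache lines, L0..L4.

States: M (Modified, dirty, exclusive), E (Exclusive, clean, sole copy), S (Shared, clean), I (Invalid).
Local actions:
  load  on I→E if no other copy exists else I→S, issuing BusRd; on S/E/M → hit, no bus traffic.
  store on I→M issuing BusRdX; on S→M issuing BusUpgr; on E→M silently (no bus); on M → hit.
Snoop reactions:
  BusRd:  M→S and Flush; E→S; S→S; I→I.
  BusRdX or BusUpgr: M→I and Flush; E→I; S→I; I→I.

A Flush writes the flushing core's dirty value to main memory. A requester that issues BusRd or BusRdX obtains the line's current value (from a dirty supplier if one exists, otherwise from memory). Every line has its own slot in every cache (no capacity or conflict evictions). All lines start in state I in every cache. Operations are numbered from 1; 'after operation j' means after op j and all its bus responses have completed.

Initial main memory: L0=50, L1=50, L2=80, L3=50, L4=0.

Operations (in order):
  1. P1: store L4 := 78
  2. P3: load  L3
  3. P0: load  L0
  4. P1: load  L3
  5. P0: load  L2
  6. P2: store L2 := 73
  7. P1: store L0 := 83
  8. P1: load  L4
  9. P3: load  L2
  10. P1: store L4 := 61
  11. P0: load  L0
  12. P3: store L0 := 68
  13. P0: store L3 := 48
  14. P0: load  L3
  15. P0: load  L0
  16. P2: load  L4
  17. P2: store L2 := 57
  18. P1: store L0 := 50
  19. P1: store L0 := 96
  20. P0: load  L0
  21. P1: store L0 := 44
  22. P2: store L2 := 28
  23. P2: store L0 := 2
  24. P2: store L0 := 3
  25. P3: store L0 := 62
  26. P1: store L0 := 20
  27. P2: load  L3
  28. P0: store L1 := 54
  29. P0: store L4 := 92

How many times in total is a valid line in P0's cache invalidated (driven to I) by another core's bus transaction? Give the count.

invalidations = 5

  op1 P1: store L4 := 78 → I/M/I/I on L4; bus BusRdX; mem=0
  op2 P3: load  L3 → I/I/I/E on L3; bus BusRd; mem=50
  op3 P0: load  L0 → E/I/I/I on L0; bus BusRd; mem=50
  op4 P1: load  L3 → I/S/I/S on L3; bus BusRd; mem=50
  op5 P0: load  L2 → E/I/I/I on L2; bus BusRd; mem=80
  op6 P2: store L2 := 73 → I/I/M/I on L2; bus BusRdX; mem=80
  op7 P1: store L0 := 83 → I/M/I/I on L0; bus BusRdX; mem=50
  op8 P1: load  L4 → I/M/I/I on L4; bus (none); mem=0
  op9 P3: load  L2 → I/I/S/S on L2; bus BusRd Flush; mem=73
  op10 P1: store L4 := 61 → I/M/I/I on L4; bus (none); mem=0
  op11 P0: load  L0 → S/S/I/I on L0; bus BusRd Flush; mem=83
  op12 P3: store L0 := 68 → I/I/I/M on L0; bus BusRdX; mem=83
  op13 P0: store L3 := 48 → M/I/I/I on L3; bus BusRdX; mem=50
  op14 P0: load  L3 → M/I/I/I on L3; bus (none); mem=50
  op15 P0: load  L0 → S/I/I/S on L0; bus BusRd Flush; mem=68
  op16 P2: load  L4 → I/S/S/I on L4; bus BusRd Flush; mem=61
  op17 P2: store L2 := 57 → I/I/M/I on L2; bus BusUpgr; mem=73
  op18 P1: store L0 := 50 → I/M/I/I on L0; bus BusRdX; mem=68
  op19 P1: store L0 := 96 → I/M/I/I on L0; bus (none); mem=68
  op20 P0: load  L0 → S/S/I/I on L0; bus BusRd Flush; mem=96
  op21 P1: store L0 := 44 → I/M/I/I on L0; bus BusUpgr; mem=96
  op22 P2: store L2 := 28 → I/I/M/I on L2; bus (none); mem=73
  op23 P2: store L0 := 2 → I/I/M/I on L0; bus BusRdX Flush; mem=44
  op24 P2: store L0 := 3 → I/I/M/I on L0; bus (none); mem=44
  op25 P3: store L0 := 62 → I/I/I/M on L0; bus BusRdX Flush; mem=3
  op26 P1: store L0 := 20 → I/M/I/I on L0; bus BusRdX Flush; mem=62
  op27 P2: load  L3 → S/I/S/I on L3; bus BusRd Flush; mem=48
  op28 P0: store L1 := 54 → M/I/I/I on L1; bus BusRdX; mem=50
  op29 P0: store L4 := 92 → M/I/I/I on L4; bus BusRdX; mem=61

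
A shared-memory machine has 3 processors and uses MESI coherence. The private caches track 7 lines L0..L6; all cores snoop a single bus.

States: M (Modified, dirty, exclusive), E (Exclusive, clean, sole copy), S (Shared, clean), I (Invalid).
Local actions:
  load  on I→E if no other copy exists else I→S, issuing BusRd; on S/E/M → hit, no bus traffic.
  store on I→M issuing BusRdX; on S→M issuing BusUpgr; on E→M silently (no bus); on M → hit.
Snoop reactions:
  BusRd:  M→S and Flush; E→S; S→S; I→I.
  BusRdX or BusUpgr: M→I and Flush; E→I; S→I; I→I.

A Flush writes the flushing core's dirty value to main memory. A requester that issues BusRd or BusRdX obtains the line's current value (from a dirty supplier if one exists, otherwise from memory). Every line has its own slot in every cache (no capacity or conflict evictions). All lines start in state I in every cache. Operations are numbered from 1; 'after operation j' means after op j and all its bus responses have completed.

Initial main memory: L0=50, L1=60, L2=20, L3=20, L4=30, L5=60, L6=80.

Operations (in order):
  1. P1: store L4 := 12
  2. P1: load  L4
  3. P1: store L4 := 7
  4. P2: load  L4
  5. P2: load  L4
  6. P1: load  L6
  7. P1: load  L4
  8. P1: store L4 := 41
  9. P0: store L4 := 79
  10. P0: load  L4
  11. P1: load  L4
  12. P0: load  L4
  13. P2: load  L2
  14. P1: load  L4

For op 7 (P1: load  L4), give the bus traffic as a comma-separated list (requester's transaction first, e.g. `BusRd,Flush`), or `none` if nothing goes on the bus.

1. P1: store L4 := 12  bus=[BusRdX]  L4: P0=I P1=M P2=I  mem[L4]=30
2. P1: load  L4  bus=[-]  L4: P0=I P1=M P2=I  mem[L4]=30
3. P1: store L4 := 7  bus=[-]  L4: P0=I P1=M P2=I  mem[L4]=30
4. P2: load  L4  bus=[BusRd,Flush]  L4: P0=I P1=S P2=S  mem[L4]=7
5. P2: load  L4  bus=[-]  L4: P0=I P1=S P2=S  mem[L4]=7
6. P1: load  L6  bus=[BusRd]  L6: P0=I P1=E P2=I  mem[L6]=80
7. P1: load  L4  bus=[-]  L4: P0=I P1=S P2=S  mem[L4]=7
8. P1: store L4 := 41  bus=[BusUpgr]  L4: P0=I P1=M P2=I  mem[L4]=7
9. P0: store L4 := 79  bus=[BusRdX,Flush]  L4: P0=M P1=I P2=I  mem[L4]=41
10. P0: load  L4  bus=[-]  L4: P0=M P1=I P2=I  mem[L4]=41
11. P1: load  L4  bus=[BusRd,Flush]  L4: P0=S P1=S P2=I  mem[L4]=79
12. P0: load  L4  bus=[-]  L4: P0=S P1=S P2=I  mem[L4]=79
13. P2: load  L2  bus=[BusRd]  L2: P0=I P1=I P2=E  mem[L2]=20
14. P1: load  L4  bus=[-]  L4: P0=S P1=S P2=I  mem[L4]=79

bus = none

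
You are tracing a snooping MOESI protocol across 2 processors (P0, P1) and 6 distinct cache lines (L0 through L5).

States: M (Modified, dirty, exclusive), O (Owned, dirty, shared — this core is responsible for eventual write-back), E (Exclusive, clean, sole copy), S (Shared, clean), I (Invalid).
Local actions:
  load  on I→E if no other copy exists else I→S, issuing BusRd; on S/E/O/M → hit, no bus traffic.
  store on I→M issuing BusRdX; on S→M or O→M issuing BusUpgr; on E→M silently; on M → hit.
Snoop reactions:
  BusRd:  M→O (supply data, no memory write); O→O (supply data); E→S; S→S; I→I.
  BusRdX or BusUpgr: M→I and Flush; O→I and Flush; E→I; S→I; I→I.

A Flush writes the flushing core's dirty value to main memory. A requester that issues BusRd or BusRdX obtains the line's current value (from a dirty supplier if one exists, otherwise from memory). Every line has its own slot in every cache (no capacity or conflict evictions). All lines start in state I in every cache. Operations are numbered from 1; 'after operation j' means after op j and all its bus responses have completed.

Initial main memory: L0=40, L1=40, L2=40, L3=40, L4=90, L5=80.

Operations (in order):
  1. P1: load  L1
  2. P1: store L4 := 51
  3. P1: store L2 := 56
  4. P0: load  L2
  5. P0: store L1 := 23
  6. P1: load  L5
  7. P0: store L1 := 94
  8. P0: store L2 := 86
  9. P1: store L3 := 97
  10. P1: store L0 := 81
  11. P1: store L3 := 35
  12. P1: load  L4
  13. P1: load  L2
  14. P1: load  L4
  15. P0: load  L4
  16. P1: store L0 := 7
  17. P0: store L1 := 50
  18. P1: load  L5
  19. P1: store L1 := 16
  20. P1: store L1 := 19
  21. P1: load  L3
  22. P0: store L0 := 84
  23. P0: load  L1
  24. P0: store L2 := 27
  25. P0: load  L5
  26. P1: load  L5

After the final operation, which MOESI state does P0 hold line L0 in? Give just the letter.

state = M

step 1: P1: load  L1  ⟶  IE  (L1)  txn=BusRd  M[L1]=40
step 2: P1: store L4 := 51  ⟶  IM  (L4)  txn=BusRdX  M[L4]=90
step 3: P1: store L2 := 56  ⟶  IM  (L2)  txn=BusRdX  M[L2]=40
step 4: P0: load  L2  ⟶  SO  (L2)  txn=BusRd  M[L2]=40
step 5: P0: store L1 := 23  ⟶  MI  (L1)  txn=BusRdX  M[L1]=40
step 6: P1: load  L5  ⟶  IE  (L5)  txn=BusRd  M[L5]=80
step 7: P0: store L1 := 94  ⟶  MI  (L1)  txn=∅  M[L1]=40
step 8: P0: store L2 := 86  ⟶  MI  (L2)  txn=BusUpgr+Flush  M[L2]=56
step 9: P1: store L3 := 97  ⟶  IM  (L3)  txn=BusRdX  M[L3]=40
step 10: P1: store L0 := 81  ⟶  IM  (L0)  txn=BusRdX  M[L0]=40
step 11: P1: store L3 := 35  ⟶  IM  (L3)  txn=∅  M[L3]=40
step 12: P1: load  L4  ⟶  IM  (L4)  txn=∅  M[L4]=90
step 13: P1: load  L2  ⟶  OS  (L2)  txn=BusRd  M[L2]=56
step 14: P1: load  L4  ⟶  IM  (L4)  txn=∅  M[L4]=90
step 15: P0: load  L4  ⟶  SO  (L4)  txn=BusRd  M[L4]=90
step 16: P1: store L0 := 7  ⟶  IM  (L0)  txn=∅  M[L0]=40
step 17: P0: store L1 := 50  ⟶  MI  (L1)  txn=∅  M[L1]=40
step 18: P1: load  L5  ⟶  IE  (L5)  txn=∅  M[L5]=80
step 19: P1: store L1 := 16  ⟶  IM  (L1)  txn=BusRdX+Flush  M[L1]=50
step 20: P1: store L1 := 19  ⟶  IM  (L1)  txn=∅  M[L1]=50
step 21: P1: load  L3  ⟶  IM  (L3)  txn=∅  M[L3]=40
step 22: P0: store L0 := 84  ⟶  MI  (L0)  txn=BusRdX+Flush  M[L0]=7
step 23: P0: load  L1  ⟶  SO  (L1)  txn=BusRd  M[L1]=50
step 24: P0: store L2 := 27  ⟶  MI  (L2)  txn=BusUpgr  M[L2]=56
step 25: P0: load  L5  ⟶  SS  (L5)  txn=BusRd  M[L5]=80
step 26: P1: load  L5  ⟶  SS  (L5)  txn=∅  M[L5]=80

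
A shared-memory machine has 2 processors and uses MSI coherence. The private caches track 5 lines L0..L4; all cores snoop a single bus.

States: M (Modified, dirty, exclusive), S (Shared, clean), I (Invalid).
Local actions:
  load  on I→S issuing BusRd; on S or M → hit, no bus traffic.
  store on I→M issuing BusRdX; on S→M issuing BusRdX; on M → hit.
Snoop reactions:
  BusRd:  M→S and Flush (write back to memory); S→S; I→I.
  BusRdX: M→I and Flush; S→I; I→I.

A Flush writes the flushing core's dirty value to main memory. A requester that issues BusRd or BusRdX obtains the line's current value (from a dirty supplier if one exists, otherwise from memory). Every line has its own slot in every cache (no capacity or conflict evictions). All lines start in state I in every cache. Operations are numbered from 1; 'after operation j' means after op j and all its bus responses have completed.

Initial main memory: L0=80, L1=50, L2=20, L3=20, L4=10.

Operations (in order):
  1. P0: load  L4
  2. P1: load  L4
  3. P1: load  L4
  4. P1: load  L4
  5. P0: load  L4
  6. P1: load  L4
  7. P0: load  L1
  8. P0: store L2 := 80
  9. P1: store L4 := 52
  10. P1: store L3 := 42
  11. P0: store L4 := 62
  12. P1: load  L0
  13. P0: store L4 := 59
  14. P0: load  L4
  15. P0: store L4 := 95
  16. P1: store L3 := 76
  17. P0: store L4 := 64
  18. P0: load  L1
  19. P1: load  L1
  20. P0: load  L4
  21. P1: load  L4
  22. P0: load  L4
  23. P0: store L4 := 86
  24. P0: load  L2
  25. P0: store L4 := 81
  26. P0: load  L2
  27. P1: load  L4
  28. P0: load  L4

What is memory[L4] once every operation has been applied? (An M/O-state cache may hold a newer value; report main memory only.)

memory[L4] = 81

step 1: P0: load  L4  ⟶  SI  (L4)  txn=BusRd  M[L4]=10
step 2: P1: load  L4  ⟶  SS  (L4)  txn=BusRd  M[L4]=10
step 3: P1: load  L4  ⟶  SS  (L4)  txn=∅  M[L4]=10
step 4: P1: load  L4  ⟶  SS  (L4)  txn=∅  M[L4]=10
step 5: P0: load  L4  ⟶  SS  (L4)  txn=∅  M[L4]=10
step 6: P1: load  L4  ⟶  SS  (L4)  txn=∅  M[L4]=10
step 7: P0: load  L1  ⟶  SI  (L1)  txn=BusRd  M[L1]=50
step 8: P0: store L2 := 80  ⟶  MI  (L2)  txn=BusRdX  M[L2]=20
step 9: P1: store L4 := 52  ⟶  IM  (L4)  txn=BusRdX  M[L4]=10
step 10: P1: store L3 := 42  ⟶  IM  (L3)  txn=BusRdX  M[L3]=20
step 11: P0: store L4 := 62  ⟶  MI  (L4)  txn=BusRdX+Flush  M[L4]=52
step 12: P1: load  L0  ⟶  IS  (L0)  txn=BusRd  M[L0]=80
step 13: P0: store L4 := 59  ⟶  MI  (L4)  txn=∅  M[L4]=52
step 14: P0: load  L4  ⟶  MI  (L4)  txn=∅  M[L4]=52
step 15: P0: store L4 := 95  ⟶  MI  (L4)  txn=∅  M[L4]=52
step 16: P1: store L3 := 76  ⟶  IM  (L3)  txn=∅  M[L3]=20
step 17: P0: store L4 := 64  ⟶  MI  (L4)  txn=∅  M[L4]=52
step 18: P0: load  L1  ⟶  SI  (L1)  txn=∅  M[L1]=50
step 19: P1: load  L1  ⟶  SS  (L1)  txn=BusRd  M[L1]=50
step 20: P0: load  L4  ⟶  MI  (L4)  txn=∅  M[L4]=52
step 21: P1: load  L4  ⟶  SS  (L4)  txn=BusRd+Flush  M[L4]=64
step 22: P0: load  L4  ⟶  SS  (L4)  txn=∅  M[L4]=64
step 23: P0: store L4 := 86  ⟶  MI  (L4)  txn=BusRdX  M[L4]=64
step 24: P0: load  L2  ⟶  MI  (L2)  txn=∅  M[L2]=20
step 25: P0: store L4 := 81  ⟶  MI  (L4)  txn=∅  M[L4]=64
step 26: P0: load  L2  ⟶  MI  (L2)  txn=∅  M[L2]=20
step 27: P1: load  L4  ⟶  SS  (L4)  txn=BusRd+Flush  M[L4]=81
step 28: P0: load  L4  ⟶  SS  (L4)  txn=∅  M[L4]=81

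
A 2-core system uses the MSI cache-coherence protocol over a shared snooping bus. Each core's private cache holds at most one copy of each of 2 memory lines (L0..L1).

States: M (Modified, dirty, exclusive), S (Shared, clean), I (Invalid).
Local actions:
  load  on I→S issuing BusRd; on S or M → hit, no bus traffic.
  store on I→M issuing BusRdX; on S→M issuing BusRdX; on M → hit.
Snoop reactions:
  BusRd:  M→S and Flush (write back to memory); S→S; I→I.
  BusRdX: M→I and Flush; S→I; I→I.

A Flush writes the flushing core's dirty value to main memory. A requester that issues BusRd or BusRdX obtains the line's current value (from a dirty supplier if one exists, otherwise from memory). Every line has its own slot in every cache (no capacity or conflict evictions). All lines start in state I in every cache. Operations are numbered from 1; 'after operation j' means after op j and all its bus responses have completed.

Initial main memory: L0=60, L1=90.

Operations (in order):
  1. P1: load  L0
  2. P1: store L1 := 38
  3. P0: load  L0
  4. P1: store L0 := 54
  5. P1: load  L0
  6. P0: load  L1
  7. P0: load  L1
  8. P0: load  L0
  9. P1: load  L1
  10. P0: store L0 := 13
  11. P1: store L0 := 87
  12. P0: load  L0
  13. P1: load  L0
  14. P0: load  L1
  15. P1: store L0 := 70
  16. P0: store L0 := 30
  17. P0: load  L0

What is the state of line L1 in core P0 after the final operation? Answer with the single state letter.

state = S

step 1: P1: load  L0  ⟶  IS  (L0)  txn=BusRd  M[L0]=60
step 2: P1: store L1 := 38  ⟶  IM  (L1)  txn=BusRdX  M[L1]=90
step 3: P0: load  L0  ⟶  SS  (L0)  txn=BusRd  M[L0]=60
step 4: P1: store L0 := 54  ⟶  IM  (L0)  txn=BusRdX  M[L0]=60
step 5: P1: load  L0  ⟶  IM  (L0)  txn=∅  M[L0]=60
step 6: P0: load  L1  ⟶  SS  (L1)  txn=BusRd+Flush  M[L1]=38
step 7: P0: load  L1  ⟶  SS  (L1)  txn=∅  M[L1]=38
step 8: P0: load  L0  ⟶  SS  (L0)  txn=BusRd+Flush  M[L0]=54
step 9: P1: load  L1  ⟶  SS  (L1)  txn=∅  M[L1]=38
step 10: P0: store L0 := 13  ⟶  MI  (L0)  txn=BusRdX  M[L0]=54
step 11: P1: store L0 := 87  ⟶  IM  (L0)  txn=BusRdX+Flush  M[L0]=13
step 12: P0: load  L0  ⟶  SS  (L0)  txn=BusRd+Flush  M[L0]=87
step 13: P1: load  L0  ⟶  SS  (L0)  txn=∅  M[L0]=87
step 14: P0: load  L1  ⟶  SS  (L1)  txn=∅  M[L1]=38
step 15: P1: store L0 := 70  ⟶  IM  (L0)  txn=BusRdX  M[L0]=87
step 16: P0: store L0 := 30  ⟶  MI  (L0)  txn=BusRdX+Flush  M[L0]=70
step 17: P0: load  L0  ⟶  MI  (L0)  txn=∅  M[L0]=70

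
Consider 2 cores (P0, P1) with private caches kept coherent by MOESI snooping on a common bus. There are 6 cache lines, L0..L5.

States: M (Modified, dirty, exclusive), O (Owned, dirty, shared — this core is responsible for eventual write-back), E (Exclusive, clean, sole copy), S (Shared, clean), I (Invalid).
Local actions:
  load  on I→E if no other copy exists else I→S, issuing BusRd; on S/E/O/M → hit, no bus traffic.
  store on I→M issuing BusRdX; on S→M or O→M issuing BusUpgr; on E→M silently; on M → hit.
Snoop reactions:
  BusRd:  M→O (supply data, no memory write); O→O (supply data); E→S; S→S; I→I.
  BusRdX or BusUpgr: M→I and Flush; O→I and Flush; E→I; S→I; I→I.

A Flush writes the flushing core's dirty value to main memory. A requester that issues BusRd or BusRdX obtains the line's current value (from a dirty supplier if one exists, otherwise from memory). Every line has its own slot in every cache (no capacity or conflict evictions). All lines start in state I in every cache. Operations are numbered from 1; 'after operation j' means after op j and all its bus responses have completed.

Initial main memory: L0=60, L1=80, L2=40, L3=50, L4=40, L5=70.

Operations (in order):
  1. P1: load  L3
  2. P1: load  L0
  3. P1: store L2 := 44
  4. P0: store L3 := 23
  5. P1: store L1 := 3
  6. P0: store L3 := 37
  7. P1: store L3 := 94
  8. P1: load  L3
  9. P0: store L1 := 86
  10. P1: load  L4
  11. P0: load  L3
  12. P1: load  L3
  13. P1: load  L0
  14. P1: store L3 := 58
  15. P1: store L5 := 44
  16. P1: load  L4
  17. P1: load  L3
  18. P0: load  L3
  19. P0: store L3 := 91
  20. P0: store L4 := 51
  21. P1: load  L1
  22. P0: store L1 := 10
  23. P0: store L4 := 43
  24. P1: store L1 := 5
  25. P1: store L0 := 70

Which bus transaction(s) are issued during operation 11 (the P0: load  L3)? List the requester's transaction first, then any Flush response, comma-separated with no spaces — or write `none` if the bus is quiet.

bus = BusRd

step 1: P1: load  L3  ⟶  IE  (L3)  txn=BusRd  M[L3]=50
step 2: P1: load  L0  ⟶  IE  (L0)  txn=BusRd  M[L0]=60
step 3: P1: store L2 := 44  ⟶  IM  (L2)  txn=BusRdX  M[L2]=40
step 4: P0: store L3 := 23  ⟶  MI  (L3)  txn=BusRdX  M[L3]=50
step 5: P1: store L1 := 3  ⟶  IM  (L1)  txn=BusRdX  M[L1]=80
step 6: P0: store L3 := 37  ⟶  MI  (L3)  txn=∅  M[L3]=50
step 7: P1: store L3 := 94  ⟶  IM  (L3)  txn=BusRdX+Flush  M[L3]=37
step 8: P1: load  L3  ⟶  IM  (L3)  txn=∅  M[L3]=37
step 9: P0: store L1 := 86  ⟶  MI  (L1)  txn=BusRdX+Flush  M[L1]=3
step 10: P1: load  L4  ⟶  IE  (L4)  txn=BusRd  M[L4]=40
step 11: P0: load  L3  ⟶  SO  (L3)  txn=BusRd  M[L3]=37
step 12: P1: load  L3  ⟶  SO  (L3)  txn=∅  M[L3]=37
step 13: P1: load  L0  ⟶  IE  (L0)  txn=∅  M[L0]=60
step 14: P1: store L3 := 58  ⟶  IM  (L3)  txn=BusUpgr  M[L3]=37
step 15: P1: store L5 := 44  ⟶  IM  (L5)  txn=BusRdX  M[L5]=70
step 16: P1: load  L4  ⟶  IE  (L4)  txn=∅  M[L4]=40
step 17: P1: load  L3  ⟶  IM  (L3)  txn=∅  M[L3]=37
step 18: P0: load  L3  ⟶  SO  (L3)  txn=BusRd  M[L3]=37
step 19: P0: store L3 := 91  ⟶  MI  (L3)  txn=BusUpgr+Flush  M[L3]=58
step 20: P0: store L4 := 51  ⟶  MI  (L4)  txn=BusRdX  M[L4]=40
step 21: P1: load  L1  ⟶  OS  (L1)  txn=BusRd  M[L1]=3
step 22: P0: store L1 := 10  ⟶  MI  (L1)  txn=BusUpgr  M[L1]=3
step 23: P0: store L4 := 43  ⟶  MI  (L4)  txn=∅  M[L4]=40
step 24: P1: store L1 := 5  ⟶  IM  (L1)  txn=BusRdX+Flush  M[L1]=10
step 25: P1: store L0 := 70  ⟶  IM  (L0)  txn=∅  M[L0]=60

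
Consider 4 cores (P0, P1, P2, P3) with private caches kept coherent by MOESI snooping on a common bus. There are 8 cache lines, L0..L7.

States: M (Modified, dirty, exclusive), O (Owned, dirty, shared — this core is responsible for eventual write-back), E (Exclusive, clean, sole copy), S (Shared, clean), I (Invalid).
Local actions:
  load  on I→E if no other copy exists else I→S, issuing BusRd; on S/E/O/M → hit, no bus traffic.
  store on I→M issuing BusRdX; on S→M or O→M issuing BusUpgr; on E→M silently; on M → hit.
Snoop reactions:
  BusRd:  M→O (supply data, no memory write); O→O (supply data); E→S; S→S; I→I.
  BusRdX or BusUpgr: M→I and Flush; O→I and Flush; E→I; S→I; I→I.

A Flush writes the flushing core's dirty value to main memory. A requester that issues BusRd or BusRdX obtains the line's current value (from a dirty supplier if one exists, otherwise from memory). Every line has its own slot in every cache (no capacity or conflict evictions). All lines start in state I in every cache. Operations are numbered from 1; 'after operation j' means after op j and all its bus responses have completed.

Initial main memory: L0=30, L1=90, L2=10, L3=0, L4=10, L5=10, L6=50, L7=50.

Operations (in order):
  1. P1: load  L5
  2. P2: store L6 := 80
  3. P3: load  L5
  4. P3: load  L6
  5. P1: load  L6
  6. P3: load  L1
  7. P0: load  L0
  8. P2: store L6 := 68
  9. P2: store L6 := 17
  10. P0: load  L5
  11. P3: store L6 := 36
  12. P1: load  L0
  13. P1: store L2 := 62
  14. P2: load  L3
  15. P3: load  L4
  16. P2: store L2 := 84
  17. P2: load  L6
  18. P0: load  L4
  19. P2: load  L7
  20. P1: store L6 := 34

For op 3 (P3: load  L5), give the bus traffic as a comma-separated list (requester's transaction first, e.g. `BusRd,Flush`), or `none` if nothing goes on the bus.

step 1: P1: load  L5  ⟶  IEII  (L5)  txn=BusRd  M[L5]=10
step 2: P2: store L6 := 80  ⟶  IIMI  (L6)  txn=BusRdX  M[L6]=50
step 3: P3: load  L5  ⟶  ISIS  (L5)  txn=BusRd  M[L5]=10
step 4: P3: load  L6  ⟶  IIOS  (L6)  txn=BusRd  M[L6]=50
step 5: P1: load  L6  ⟶  ISOS  (L6)  txn=BusRd  M[L6]=50
step 6: P3: load  L1  ⟶  IIIE  (L1)  txn=BusRd  M[L1]=90
step 7: P0: load  L0  ⟶  EIII  (L0)  txn=BusRd  M[L0]=30
step 8: P2: store L6 := 68  ⟶  IIMI  (L6)  txn=BusUpgr  M[L6]=50
step 9: P2: store L6 := 17  ⟶  IIMI  (L6)  txn=∅  M[L6]=50
step 10: P0: load  L5  ⟶  SSIS  (L5)  txn=BusRd  M[L5]=10
step 11: P3: store L6 := 36  ⟶  IIIM  (L6)  txn=BusRdX+Flush  M[L6]=17
step 12: P1: load  L0  ⟶  SSII  (L0)  txn=BusRd  M[L0]=30
step 13: P1: store L2 := 62  ⟶  IMII  (L2)  txn=BusRdX  M[L2]=10
step 14: P2: load  L3  ⟶  IIEI  (L3)  txn=BusRd  M[L3]=0
step 15: P3: load  L4  ⟶  IIIE  (L4)  txn=BusRd  M[L4]=10
step 16: P2: store L2 := 84  ⟶  IIMI  (L2)  txn=BusRdX+Flush  M[L2]=62
step 17: P2: load  L6  ⟶  IISO  (L6)  txn=BusRd  M[L6]=17
step 18: P0: load  L4  ⟶  SIIS  (L4)  txn=BusRd  M[L4]=10
step 19: P2: load  L7  ⟶  IIEI  (L7)  txn=BusRd  M[L7]=50
step 20: P1: store L6 := 34  ⟶  IMII  (L6)  txn=BusRdX+Flush  M[L6]=36

bus = BusRd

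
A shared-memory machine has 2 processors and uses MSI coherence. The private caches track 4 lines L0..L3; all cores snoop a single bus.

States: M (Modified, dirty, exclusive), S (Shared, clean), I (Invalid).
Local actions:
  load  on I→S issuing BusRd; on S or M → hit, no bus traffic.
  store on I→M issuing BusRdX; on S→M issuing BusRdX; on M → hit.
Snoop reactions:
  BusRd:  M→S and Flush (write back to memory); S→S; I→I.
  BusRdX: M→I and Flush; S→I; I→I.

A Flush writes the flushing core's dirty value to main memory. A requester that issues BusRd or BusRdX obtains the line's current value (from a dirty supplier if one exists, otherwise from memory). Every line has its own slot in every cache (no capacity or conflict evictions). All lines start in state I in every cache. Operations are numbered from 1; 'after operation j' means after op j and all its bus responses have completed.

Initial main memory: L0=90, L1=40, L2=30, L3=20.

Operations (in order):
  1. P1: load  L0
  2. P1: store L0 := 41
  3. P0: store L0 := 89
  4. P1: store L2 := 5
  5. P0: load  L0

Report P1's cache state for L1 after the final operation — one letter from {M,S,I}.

[1] P1: load  L0 | P0:I, P1:S(90) | bus: BusRd
[2] P1: store L0 := 41 | P0:I, P1:M(41) | bus: BusRdX
[3] P0: store L0 := 89 | P0:M(89), P1:I | bus: BusRdX,Flush
[4] P1: store L2 := 5 | P0:I, P1:M(5) | bus: BusRdX
[5] P0: load  L0 | P0:M(89), P1:I | bus: none

state = I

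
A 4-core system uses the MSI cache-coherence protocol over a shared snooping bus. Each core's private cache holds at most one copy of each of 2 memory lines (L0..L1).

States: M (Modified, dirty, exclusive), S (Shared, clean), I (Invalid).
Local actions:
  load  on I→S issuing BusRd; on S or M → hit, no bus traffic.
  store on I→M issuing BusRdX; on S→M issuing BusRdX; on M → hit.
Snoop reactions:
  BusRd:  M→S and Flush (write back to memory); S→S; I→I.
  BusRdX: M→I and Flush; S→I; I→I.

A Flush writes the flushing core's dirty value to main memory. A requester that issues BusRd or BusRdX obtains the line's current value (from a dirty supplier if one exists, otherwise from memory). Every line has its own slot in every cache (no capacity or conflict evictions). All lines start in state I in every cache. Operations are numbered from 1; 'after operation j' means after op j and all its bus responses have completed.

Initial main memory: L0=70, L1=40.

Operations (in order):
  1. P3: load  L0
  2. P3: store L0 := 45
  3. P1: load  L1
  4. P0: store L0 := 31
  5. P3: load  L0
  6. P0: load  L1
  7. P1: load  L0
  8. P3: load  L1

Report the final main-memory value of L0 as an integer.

memory[L0] = 31

  op1 P3: load  L0 → I/I/I/S on L0; bus BusRd; mem=70
  op2 P3: store L0 := 45 → I/I/I/M on L0; bus BusRdX; mem=70
  op3 P1: load  L1 → I/S/I/I on L1; bus BusRd; mem=40
  op4 P0: store L0 := 31 → M/I/I/I on L0; bus BusRdX Flush; mem=45
  op5 P3: load  L0 → S/I/I/S on L0; bus BusRd Flush; mem=31
  op6 P0: load  L1 → S/S/I/I on L1; bus BusRd; mem=40
  op7 P1: load  L0 → S/S/I/S on L0; bus BusRd; mem=31
  op8 P3: load  L1 → S/S/I/S on L1; bus BusRd; mem=40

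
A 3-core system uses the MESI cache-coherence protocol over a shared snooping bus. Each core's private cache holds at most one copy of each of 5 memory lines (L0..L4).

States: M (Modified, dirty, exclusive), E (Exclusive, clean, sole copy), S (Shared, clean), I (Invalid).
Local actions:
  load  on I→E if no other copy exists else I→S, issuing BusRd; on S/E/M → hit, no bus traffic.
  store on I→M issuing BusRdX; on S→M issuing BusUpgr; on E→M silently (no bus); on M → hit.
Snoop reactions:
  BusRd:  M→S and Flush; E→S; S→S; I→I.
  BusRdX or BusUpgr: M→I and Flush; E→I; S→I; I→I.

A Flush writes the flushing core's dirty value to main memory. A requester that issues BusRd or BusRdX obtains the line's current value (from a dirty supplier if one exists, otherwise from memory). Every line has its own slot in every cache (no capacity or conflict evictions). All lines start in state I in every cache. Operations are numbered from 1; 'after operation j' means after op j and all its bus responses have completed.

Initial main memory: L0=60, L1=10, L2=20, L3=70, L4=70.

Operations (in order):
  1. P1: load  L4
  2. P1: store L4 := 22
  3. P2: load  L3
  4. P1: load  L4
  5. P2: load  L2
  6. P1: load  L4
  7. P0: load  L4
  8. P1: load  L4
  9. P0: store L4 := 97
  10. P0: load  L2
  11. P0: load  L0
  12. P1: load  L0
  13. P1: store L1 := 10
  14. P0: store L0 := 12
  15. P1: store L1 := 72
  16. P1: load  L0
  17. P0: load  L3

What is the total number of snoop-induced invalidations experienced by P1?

invalidations = 2

[1] P1: load  L4 | P0:I, P1:E(70), P2:I | bus: BusRd
[2] P1: store L4 := 22 | P0:I, P1:M(22), P2:I | bus: none
[3] P2: load  L3 | P0:I, P1:I, P2:E(70) | bus: BusRd
[4] P1: load  L4 | P0:I, P1:M(22), P2:I | bus: none
[5] P2: load  L2 | P0:I, P1:I, P2:E(20) | bus: BusRd
[6] P1: load  L4 | P0:I, P1:M(22), P2:I | bus: none
[7] P0: load  L4 | P0:S(22), P1:S(22), P2:I | bus: BusRd,Flush
[8] P1: load  L4 | P0:S(22), P1:S(22), P2:I | bus: none
[9] P0: store L4 := 97 | P0:M(97), P1:I, P2:I | bus: BusUpgr
[10] P0: load  L2 | P0:S(20), P1:I, P2:S(20) | bus: BusRd
[11] P0: load  L0 | P0:E(60), P1:I, P2:I | bus: BusRd
[12] P1: load  L0 | P0:S(60), P1:S(60), P2:I | bus: BusRd
[13] P1: store L1 := 10 | P0:I, P1:M(10), P2:I | bus: BusRdX
[14] P0: store L0 := 12 | P0:M(12), P1:I, P2:I | bus: BusUpgr
[15] P1: store L1 := 72 | P0:I, P1:M(72), P2:I | bus: none
[16] P1: load  L0 | P0:S(12), P1:S(12), P2:I | bus: BusRd,Flush
[17] P0: load  L3 | P0:S(70), P1:I, P2:S(70) | bus: BusRd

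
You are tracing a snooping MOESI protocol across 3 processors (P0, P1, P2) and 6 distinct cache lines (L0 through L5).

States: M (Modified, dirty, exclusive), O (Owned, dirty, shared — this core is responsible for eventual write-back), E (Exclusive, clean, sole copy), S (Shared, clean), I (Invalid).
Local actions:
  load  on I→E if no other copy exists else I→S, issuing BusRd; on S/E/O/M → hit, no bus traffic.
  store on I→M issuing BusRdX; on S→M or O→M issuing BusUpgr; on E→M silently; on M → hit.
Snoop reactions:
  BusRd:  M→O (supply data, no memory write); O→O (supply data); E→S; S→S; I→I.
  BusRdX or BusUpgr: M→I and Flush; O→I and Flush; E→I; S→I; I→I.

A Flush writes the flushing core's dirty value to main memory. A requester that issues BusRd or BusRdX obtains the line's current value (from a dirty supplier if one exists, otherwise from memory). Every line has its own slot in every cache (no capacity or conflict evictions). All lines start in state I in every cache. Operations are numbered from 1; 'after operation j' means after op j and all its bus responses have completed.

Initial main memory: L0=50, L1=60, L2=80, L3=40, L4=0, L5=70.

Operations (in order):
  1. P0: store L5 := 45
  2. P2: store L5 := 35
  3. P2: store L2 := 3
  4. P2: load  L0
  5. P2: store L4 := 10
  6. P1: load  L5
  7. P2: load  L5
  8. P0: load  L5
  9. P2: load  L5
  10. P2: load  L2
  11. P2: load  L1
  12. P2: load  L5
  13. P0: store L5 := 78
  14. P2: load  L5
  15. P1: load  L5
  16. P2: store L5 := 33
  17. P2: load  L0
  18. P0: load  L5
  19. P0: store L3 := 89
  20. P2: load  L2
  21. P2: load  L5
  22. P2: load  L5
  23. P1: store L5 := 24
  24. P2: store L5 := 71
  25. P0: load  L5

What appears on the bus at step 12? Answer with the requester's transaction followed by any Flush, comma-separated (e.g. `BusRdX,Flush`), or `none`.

bus = none

step 1: P0: store L5 := 45  ⟶  MII  (L5)  txn=BusRdX  M[L5]=70
step 2: P2: store L5 := 35  ⟶  IIM  (L5)  txn=BusRdX+Flush  M[L5]=45
step 3: P2: store L2 := 3  ⟶  IIM  (L2)  txn=BusRdX  M[L2]=80
step 4: P2: load  L0  ⟶  IIE  (L0)  txn=BusRd  M[L0]=50
step 5: P2: store L4 := 10  ⟶  IIM  (L4)  txn=BusRdX  M[L4]=0
step 6: P1: load  L5  ⟶  ISO  (L5)  txn=BusRd  M[L5]=45
step 7: P2: load  L5  ⟶  ISO  (L5)  txn=∅  M[L5]=45
step 8: P0: load  L5  ⟶  SSO  (L5)  txn=BusRd  M[L5]=45
step 9: P2: load  L5  ⟶  SSO  (L5)  txn=∅  M[L5]=45
step 10: P2: load  L2  ⟶  IIM  (L2)  txn=∅  M[L2]=80
step 11: P2: load  L1  ⟶  IIE  (L1)  txn=BusRd  M[L1]=60
step 12: P2: load  L5  ⟶  SSO  (L5)  txn=∅  M[L5]=45
step 13: P0: store L5 := 78  ⟶  MII  (L5)  txn=BusUpgr+Flush  M[L5]=35
step 14: P2: load  L5  ⟶  OIS  (L5)  txn=BusRd  M[L5]=35
step 15: P1: load  L5  ⟶  OSS  (L5)  txn=BusRd  M[L5]=35
step 16: P2: store L5 := 33  ⟶  IIM  (L5)  txn=BusUpgr+Flush  M[L5]=78
step 17: P2: load  L0  ⟶  IIE  (L0)  txn=∅  M[L0]=50
step 18: P0: load  L5  ⟶  SIO  (L5)  txn=BusRd  M[L5]=78
step 19: P0: store L3 := 89  ⟶  MII  (L3)  txn=BusRdX  M[L3]=40
step 20: P2: load  L2  ⟶  IIM  (L2)  txn=∅  M[L2]=80
step 21: P2: load  L5  ⟶  SIO  (L5)  txn=∅  M[L5]=78
step 22: P2: load  L5  ⟶  SIO  (L5)  txn=∅  M[L5]=78
step 23: P1: store L5 := 24  ⟶  IMI  (L5)  txn=BusRdX+Flush  M[L5]=33
step 24: P2: store L5 := 71  ⟶  IIM  (L5)  txn=BusRdX+Flush  M[L5]=24
step 25: P0: load  L5  ⟶  SIO  (L5)  txn=BusRd  M[L5]=24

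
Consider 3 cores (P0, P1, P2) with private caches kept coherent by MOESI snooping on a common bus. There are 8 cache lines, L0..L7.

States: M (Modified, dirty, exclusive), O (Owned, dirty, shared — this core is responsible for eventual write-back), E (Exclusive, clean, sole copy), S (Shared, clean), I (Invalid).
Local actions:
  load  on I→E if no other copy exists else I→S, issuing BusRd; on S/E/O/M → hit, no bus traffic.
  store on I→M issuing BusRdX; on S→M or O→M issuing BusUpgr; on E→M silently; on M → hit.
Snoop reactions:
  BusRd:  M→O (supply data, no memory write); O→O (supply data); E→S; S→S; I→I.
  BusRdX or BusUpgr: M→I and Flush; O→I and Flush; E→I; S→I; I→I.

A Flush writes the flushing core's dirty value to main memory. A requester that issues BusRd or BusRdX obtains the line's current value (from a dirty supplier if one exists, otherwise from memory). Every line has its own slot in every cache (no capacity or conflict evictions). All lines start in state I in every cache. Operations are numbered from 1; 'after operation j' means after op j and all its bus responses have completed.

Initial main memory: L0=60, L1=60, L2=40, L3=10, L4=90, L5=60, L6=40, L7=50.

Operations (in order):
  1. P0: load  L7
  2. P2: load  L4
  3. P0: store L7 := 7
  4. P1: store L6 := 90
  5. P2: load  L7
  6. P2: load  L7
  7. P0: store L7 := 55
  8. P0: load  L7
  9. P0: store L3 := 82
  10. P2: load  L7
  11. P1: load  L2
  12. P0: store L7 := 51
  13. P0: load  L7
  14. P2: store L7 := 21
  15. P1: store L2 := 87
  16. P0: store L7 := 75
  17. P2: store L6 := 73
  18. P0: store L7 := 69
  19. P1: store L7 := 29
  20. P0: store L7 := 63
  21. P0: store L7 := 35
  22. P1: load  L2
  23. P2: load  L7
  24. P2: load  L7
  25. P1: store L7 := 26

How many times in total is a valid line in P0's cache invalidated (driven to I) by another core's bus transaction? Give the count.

[1] P0: load  L7 | P0:E(50), P1:I, P2:I | bus: BusRd
[2] P2: load  L4 | P0:I, P1:I, P2:E(90) | bus: BusRd
[3] P0: store L7 := 7 | P0:M(7), P1:I, P2:I | bus: none
[4] P1: store L6 := 90 | P0:I, P1:M(90), P2:I | bus: BusRdX
[5] P2: load  L7 | P0:O(7), P1:I, P2:S(7) | bus: BusRd
[6] P2: load  L7 | P0:O(7), P1:I, P2:S(7) | bus: none
[7] P0: store L7 := 55 | P0:M(55), P1:I, P2:I | bus: BusUpgr
[8] P0: load  L7 | P0:M(55), P1:I, P2:I | bus: none
[9] P0: store L3 := 82 | P0:M(82), P1:I, P2:I | bus: BusRdX
[10] P2: load  L7 | P0:O(55), P1:I, P2:S(55) | bus: BusRd
[11] P1: load  L2 | P0:I, P1:E(40), P2:I | bus: BusRd
[12] P0: store L7 := 51 | P0:M(51), P1:I, P2:I | bus: BusUpgr
[13] P0: load  L7 | P0:M(51), P1:I, P2:I | bus: none
[14] P2: store L7 := 21 | P0:I, P1:I, P2:M(21) | bus: BusRdX,Flush
[15] P1: store L2 := 87 | P0:I, P1:M(87), P2:I | bus: none
[16] P0: store L7 := 75 | P0:M(75), P1:I, P2:I | bus: BusRdX,Flush
[17] P2: store L6 := 73 | P0:I, P1:I, P2:M(73) | bus: BusRdX,Flush
[18] P0: store L7 := 69 | P0:M(69), P1:I, P2:I | bus: none
[19] P1: store L7 := 29 | P0:I, P1:M(29), P2:I | bus: BusRdX,Flush
[20] P0: store L7 := 63 | P0:M(63), P1:I, P2:I | bus: BusRdX,Flush
[21] P0: store L7 := 35 | P0:M(35), P1:I, P2:I | bus: none
[22] P1: load  L2 | P0:I, P1:M(87), P2:I | bus: none
[23] P2: load  L7 | P0:O(35), P1:I, P2:S(35) | bus: BusRd
[24] P2: load  L7 | P0:O(35), P1:I, P2:S(35) | bus: none
[25] P1: store L7 := 26 | P0:I, P1:M(26), P2:I | bus: BusRdX,Flush

invalidations = 3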